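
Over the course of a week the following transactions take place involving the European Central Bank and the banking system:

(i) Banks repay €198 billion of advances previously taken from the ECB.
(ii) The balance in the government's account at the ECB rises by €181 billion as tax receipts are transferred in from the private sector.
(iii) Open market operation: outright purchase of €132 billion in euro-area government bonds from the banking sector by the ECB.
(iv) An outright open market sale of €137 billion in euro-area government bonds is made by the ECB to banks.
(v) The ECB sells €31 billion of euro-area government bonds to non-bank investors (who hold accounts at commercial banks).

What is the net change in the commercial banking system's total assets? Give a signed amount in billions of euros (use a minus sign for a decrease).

-€410 billion

ECB balance sheet:
  Assets:      Securities −€36B, Loans to banks −€198B
  Liabilities: Bank reserves −€415B, Government deposits +€181B
Commercial banking system:
  Assets:      Reserves at CB −€415B, Securities +€5B
  Liabilities: Checkable deposits −€212B, Borrowings from CB −€198B
Change in total bank assets = -€410 billion.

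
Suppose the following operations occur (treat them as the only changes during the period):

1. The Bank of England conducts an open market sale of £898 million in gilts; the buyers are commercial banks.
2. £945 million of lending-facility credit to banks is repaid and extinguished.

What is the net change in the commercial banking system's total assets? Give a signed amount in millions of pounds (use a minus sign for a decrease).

Bank of England balance sheet:
  Assets:      Securities −£898M, Loans to banks −£945M
  Liabilities: Bank reserves −£1843M
Commercial banking system:
  Assets:      Reserves at CB −£1843M, Securities +£898M
  Liabilities: Borrowings from CB −£945M
Change in total bank assets = -£945 million.

-£945 million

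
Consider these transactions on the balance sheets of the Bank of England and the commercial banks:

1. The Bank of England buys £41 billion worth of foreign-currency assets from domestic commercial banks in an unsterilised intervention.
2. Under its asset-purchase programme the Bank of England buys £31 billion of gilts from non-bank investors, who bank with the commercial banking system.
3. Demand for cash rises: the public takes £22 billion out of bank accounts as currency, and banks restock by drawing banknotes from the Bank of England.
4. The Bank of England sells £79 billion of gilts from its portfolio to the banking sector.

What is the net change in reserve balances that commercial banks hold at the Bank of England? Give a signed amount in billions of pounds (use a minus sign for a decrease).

-£29 billion

FX purchase £41 billion: the Bank of England pays by crediting reserve accounts → +£41B.
Asset purchase (from non-banks) £31 billion: the Bank of England pays by crediting reserve accounts → +£31B.
Currency withdrawal £22 billion: banks swap reserves for currency → −£22B.
OMO sale (to banks) £79 billion: the buying banks pay out of their reserve balances → −£79B.
Net: 41 + 31 − 22 − 79 = -£29 billion.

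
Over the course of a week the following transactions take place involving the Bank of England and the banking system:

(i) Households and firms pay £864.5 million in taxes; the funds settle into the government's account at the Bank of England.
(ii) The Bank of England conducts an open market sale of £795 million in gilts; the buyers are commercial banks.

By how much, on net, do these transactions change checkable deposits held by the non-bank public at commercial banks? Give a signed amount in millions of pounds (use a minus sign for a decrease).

-£864.5 million

Government account inflow £864.5 million: non-bank counterparties' bank balances fall → −£864.5M.
OMO sale (to banks) £795 million: the counterparty is a bank, so public deposits are unchanged → 0.
Net: −864.5 + 0 = -£864.5 million.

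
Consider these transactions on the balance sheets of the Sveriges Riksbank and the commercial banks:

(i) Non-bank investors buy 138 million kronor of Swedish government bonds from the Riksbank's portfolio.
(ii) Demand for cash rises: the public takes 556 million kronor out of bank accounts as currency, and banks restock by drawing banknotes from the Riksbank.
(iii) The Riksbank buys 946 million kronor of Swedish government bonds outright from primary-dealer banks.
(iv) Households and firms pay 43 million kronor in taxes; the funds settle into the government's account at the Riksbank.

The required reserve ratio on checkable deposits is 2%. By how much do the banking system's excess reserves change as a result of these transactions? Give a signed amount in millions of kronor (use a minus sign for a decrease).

+223.74 million

Asset sale (to non-banks) 138 million kronor: reserves −138M, deposits −138M.
Currency withdrawal 556 million kronor: reserves −556M, deposits −556M.
OMO purchase (from banks) 946 million kronor: reserves +946M, deposits 0.
Government account inflow 43 million kronor: reserves −43M, deposits −43M.
Totals: Δreserves = +209M, Δdeposits = −737M.
Δrequired reserves = 2% × −737M = −14.74M.
Δexcess reserves = Δreserves − Δrequired = +209M − (−14.74M) = +223.74 million.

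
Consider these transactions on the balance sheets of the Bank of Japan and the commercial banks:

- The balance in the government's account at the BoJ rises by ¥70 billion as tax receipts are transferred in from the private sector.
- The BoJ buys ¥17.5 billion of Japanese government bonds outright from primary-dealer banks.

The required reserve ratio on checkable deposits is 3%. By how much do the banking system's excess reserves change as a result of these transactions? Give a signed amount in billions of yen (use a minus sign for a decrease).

-¥50.4 billion

Government account inflow ¥70 billion: reserves −¥70B, deposits −¥70B.
OMO purchase (from banks) ¥17.5 billion: reserves +¥17.5B, deposits 0.
Totals: Δreserves = −¥52.5B, Δdeposits = −¥70B.
Δrequired reserves = 3% × −¥70B = −¥2.1B.
Δexcess reserves = Δreserves − Δrequired = −¥52.5B − (−¥2.1B) = -¥50.4 billion.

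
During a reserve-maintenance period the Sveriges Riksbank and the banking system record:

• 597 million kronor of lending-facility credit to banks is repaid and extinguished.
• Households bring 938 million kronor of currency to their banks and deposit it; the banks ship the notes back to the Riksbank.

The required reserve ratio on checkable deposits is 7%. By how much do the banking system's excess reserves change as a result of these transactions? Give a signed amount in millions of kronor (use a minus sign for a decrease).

Discount-window repayment 597 million kronor: reserves −597M, deposits 0.
Currency deposit 938 million kronor: reserves +938M, deposits +938M.
Totals: Δreserves = +341M, Δdeposits = +938M.
Δrequired reserves = 7% × +938M = +65.66M.
Δexcess reserves = Δreserves − Δrequired = +341M − (+65.66M) = +275.34 million.

+275.34 million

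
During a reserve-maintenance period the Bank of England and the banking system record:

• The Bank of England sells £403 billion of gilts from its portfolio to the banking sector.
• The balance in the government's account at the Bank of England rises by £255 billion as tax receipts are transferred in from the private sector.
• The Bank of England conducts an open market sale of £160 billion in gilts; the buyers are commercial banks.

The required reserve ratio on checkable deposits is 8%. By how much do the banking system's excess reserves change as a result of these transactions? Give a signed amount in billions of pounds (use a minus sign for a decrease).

OMO sale (to banks) £403 billion: reserves −£403B, deposits 0.
Government account inflow £255 billion: reserves −£255B, deposits −£255B.
OMO sale (to banks) £160 billion: reserves −£160B, deposits 0.
Totals: Δreserves = −£818B, Δdeposits = −£255B.
Δrequired reserves = 8% × −£255B = −£20.4B.
Δexcess reserves = Δreserves − Δrequired = −£818B − (−£20.4B) = -£797.6 billion.

-£797.6 billion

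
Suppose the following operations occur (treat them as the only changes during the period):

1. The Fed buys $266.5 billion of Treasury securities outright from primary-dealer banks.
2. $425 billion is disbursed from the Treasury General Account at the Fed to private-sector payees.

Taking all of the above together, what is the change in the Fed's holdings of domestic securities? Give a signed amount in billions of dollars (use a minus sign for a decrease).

+$266.5 billion

OMO purchase (from banks) $266.5 billion: securities added to the Fed's portfolio → +$266.5B.
Government spending $425 billion: the Fed's securities portfolio is untouched → 0.
Net: 266.5 + 0 = +$266.5 billion.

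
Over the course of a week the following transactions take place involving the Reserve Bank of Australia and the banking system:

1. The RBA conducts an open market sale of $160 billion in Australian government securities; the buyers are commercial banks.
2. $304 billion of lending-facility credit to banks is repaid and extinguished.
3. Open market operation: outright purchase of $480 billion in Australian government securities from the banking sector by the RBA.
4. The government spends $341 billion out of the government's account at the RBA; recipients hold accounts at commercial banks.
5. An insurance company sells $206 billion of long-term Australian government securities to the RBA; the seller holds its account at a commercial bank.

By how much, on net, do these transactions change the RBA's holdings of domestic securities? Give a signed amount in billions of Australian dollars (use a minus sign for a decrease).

RBA balance sheet:
  Assets:      Securities +$526B, Loans to banks −$304B
  Liabilities: Bank reserves +$563B, Government deposits −$341B
So the change in the RBA's holdings of domestic securities is +$526 billion.

+$526 billion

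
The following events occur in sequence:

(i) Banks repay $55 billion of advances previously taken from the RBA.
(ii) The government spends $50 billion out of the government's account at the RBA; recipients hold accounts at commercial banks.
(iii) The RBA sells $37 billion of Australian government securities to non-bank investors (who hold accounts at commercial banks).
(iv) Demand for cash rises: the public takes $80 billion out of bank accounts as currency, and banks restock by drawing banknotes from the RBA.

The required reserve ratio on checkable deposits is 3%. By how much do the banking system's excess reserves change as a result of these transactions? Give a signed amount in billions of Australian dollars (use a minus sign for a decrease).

-$119.99 billion

Discount-window repayment $55 billion: reserves −$55B, deposits 0.
Government spending $50 billion: reserves +$50B, deposits +$50B.
Asset sale (to non-banks) $37 billion: reserves −$37B, deposits −$37B.
Currency withdrawal $80 billion: reserves −$80B, deposits −$80B.
Totals: Δreserves = −$122B, Δdeposits = −$67B.
Δrequired reserves = 3% × −$67B = −$2.01B.
Δexcess reserves = Δreserves − Δrequired = −$122B − (−$2.01B) = -$119.99 billion.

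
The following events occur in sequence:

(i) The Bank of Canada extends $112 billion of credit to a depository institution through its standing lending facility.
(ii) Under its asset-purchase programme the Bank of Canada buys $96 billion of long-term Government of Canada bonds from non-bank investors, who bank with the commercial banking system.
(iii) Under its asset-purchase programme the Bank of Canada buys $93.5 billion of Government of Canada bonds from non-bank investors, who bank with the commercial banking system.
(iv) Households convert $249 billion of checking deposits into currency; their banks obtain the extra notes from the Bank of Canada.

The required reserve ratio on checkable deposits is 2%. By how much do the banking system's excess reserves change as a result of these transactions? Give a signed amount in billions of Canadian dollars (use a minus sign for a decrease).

Discount-window loan $112 billion: reserves +$112B, deposits 0.
Asset purchase (from non-banks) $96 billion: reserves +$96B, deposits +$96B.
Asset purchase (from non-banks) $93.5 billion: reserves +$93.5B, deposits +$93.5B.
Currency withdrawal $249 billion: reserves −$249B, deposits −$249B.
Totals: Δreserves = +$52.5B, Δdeposits = −$59.5B.
Δrequired reserves = 2% × −$59.5B = −$1.19B.
Δexcess reserves = Δreserves − Δrequired = +$52.5B − (−$1.19B) = +$53.69 billion.

+$53.69 billion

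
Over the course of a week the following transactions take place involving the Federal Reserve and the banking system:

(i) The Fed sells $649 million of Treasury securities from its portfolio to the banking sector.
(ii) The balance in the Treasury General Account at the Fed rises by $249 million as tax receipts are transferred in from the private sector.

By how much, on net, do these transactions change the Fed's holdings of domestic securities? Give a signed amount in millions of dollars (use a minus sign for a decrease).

OMO sale (to banks) $649 million: securities removed from the Fed's portfolio → −$649M.
Government account inflow $249 million: the Fed's securities portfolio is untouched → 0.
Net: −649 + 0 = -$649 million.

-$649 million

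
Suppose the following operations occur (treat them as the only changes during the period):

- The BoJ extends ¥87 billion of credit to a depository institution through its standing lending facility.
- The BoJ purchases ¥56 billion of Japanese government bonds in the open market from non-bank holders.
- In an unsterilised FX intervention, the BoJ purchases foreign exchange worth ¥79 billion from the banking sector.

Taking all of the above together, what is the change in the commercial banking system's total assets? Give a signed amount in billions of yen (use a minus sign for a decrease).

+¥143 billion

BoJ balance sheet:
  Assets:      Securities +¥56B, Loans to banks +¥87B, Foreign assets +¥79B
  Liabilities: Bank reserves +¥222B
Commercial banking system:
  Assets:      Reserves at CB +¥222B, Foreign assets −¥79B
  Liabilities: Checkable deposits +¥56B, Borrowings from CB +¥87B
Change in total bank assets = +¥143 billion.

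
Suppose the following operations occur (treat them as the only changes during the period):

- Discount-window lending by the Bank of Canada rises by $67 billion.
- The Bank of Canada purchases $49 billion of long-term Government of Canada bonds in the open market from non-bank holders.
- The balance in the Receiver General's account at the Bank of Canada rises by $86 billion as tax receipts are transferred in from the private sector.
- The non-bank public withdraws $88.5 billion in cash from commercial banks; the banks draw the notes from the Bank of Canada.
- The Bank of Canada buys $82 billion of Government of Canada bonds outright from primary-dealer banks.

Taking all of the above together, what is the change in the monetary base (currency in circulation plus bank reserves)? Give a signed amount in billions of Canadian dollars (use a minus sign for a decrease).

Bank of Canada balance sheet:
  Assets:      Securities +$131B, Loans to banks +$67B
  Liabilities: Bank reserves +$23.5B, Currency in circulation +$88.5B, Government deposits +$86B
Monetary base = currency + reserves: +$88.5B + (+$23.5B) = +$112 billion.

+$112 billion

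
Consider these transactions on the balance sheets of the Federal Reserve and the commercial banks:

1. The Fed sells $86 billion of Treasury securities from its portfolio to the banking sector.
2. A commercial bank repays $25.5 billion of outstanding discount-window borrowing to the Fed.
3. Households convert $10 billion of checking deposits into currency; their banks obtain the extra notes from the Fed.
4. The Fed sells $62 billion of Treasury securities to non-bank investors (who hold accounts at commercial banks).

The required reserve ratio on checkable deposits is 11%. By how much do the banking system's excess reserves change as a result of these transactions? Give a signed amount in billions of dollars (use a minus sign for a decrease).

OMO sale (to banks) $86 billion: reserves −$86B, deposits 0.
Discount-window repayment $25.5 billion: reserves −$25.5B, deposits 0.
Currency withdrawal $10 billion: reserves −$10B, deposits −$10B.
Asset sale (to non-banks) $62 billion: reserves −$62B, deposits −$62B.
Totals: Δreserves = −$183.5B, Δdeposits = −$72B.
Δrequired reserves = 11% × −$72B = −$7.92B.
Δexcess reserves = Δreserves − Δrequired = −$183.5B − (−$7.92B) = -$175.58 billion.

-$175.58 billion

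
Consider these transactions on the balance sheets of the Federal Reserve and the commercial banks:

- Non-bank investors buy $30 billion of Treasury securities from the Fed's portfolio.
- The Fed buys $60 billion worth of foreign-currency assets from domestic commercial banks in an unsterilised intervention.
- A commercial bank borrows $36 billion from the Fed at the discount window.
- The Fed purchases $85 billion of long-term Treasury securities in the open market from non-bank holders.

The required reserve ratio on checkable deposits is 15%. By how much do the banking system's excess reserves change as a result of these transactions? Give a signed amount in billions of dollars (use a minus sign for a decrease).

Asset sale (to non-banks) $30 billion: reserves −$30B, deposits −$30B.
FX purchase $60 billion: reserves +$60B, deposits 0.
Discount-window loan $36 billion: reserves +$36B, deposits 0.
Asset purchase (from non-banks) $85 billion: reserves +$85B, deposits +$85B.
Totals: Δreserves = +$151B, Δdeposits = +$55B.
Δrequired reserves = 15% × +$55B = +$8.25B.
Δexcess reserves = Δreserves − Δrequired = +$151B − (+$8.25B) = +$142.75 billion.

+$142.75 billion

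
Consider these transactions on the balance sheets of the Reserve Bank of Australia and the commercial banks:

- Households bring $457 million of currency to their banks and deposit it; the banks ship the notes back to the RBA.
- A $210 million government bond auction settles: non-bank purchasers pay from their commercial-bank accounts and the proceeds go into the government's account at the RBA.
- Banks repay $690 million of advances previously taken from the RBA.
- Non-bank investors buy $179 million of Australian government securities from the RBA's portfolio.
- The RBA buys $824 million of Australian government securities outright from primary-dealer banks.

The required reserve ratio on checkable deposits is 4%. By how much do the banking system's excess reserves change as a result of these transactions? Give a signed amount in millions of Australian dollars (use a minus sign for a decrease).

Currency deposit $457 million: reserves +$457M, deposits +$457M.
Government account inflow $210 million: reserves −$210M, deposits −$210M.
Discount-window repayment $690 million: reserves −$690M, deposits 0.
Asset sale (to non-banks) $179 million: reserves −$179M, deposits −$179M.
OMO purchase (from banks) $824 million: reserves +$824M, deposits 0.
Totals: Δreserves = +$202M, Δdeposits = +$68M.
Δrequired reserves = 4% × +$68M = +$2.72M.
Δexcess reserves = Δreserves − Δrequired = +$202M − (+$2.72M) = +$199.28 million.

+$199.28 million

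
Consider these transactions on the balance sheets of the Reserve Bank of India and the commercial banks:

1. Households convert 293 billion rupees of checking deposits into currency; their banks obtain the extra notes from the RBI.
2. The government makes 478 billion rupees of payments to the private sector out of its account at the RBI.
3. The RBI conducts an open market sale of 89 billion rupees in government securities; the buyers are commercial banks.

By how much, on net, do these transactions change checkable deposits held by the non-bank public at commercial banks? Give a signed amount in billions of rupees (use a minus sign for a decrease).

+185 billion

Currency withdrawal 293 billion rupees: non-bank counterparties' bank balances fall → −293B.
Government spending 478 billion rupees: non-bank counterparties' bank balances rise → +478B.
OMO sale (to banks) 89 billion rupees: the counterparty is a bank, so public deposits are unchanged → 0.
Net: −293 + 478 + 0 = +185 billion.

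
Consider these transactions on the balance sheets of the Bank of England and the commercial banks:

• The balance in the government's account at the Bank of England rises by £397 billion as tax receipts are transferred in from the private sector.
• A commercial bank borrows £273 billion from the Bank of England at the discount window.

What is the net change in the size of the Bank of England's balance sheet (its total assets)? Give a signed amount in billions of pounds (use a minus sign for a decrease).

+£273 billion

Government account inflow £397 billion: only the composition of liabilities changes → 0.
Discount-window loan £273 billion: a Bank of England asset is acquired → +£273B.
Net: 0 + 273 = +£273 billion.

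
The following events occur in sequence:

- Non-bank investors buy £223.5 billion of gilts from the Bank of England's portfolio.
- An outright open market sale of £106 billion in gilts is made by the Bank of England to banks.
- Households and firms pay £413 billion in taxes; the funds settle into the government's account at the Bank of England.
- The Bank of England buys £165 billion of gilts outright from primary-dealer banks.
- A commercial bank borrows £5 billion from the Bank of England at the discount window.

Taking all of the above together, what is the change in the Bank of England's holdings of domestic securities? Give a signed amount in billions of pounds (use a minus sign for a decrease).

-£164.5 billion

Asset sale (to non-banks) £223.5 billion: securities removed from the Bank of England's portfolio → −£223.5B.
OMO sale (to banks) £106 billion: securities removed from the Bank of England's portfolio → −£106B.
Government account inflow £413 billion: the Bank of England's securities portfolio is untouched → 0.
OMO purchase (from banks) £165 billion: securities added to the Bank of England's portfolio → +£165B.
Discount-window loan £5 billion: the Bank of England's securities portfolio is untouched → 0.
Net: −223.5 − 106 + 0 + 165 + 0 = -£164.5 billion.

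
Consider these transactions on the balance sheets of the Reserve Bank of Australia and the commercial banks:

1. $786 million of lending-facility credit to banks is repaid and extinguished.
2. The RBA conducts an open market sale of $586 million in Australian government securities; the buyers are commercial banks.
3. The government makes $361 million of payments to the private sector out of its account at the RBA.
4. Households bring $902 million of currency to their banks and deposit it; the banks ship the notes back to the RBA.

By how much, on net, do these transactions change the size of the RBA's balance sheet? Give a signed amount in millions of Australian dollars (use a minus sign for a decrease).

Discount-window repayment $786 million: an RBA asset is shed → −$786M.
OMO sale (to banks) $586 million: an RBA asset is shed → −$586M.
Government spending $361 million: only the composition of liabilities changes → 0.
Currency deposit $902 million: only the composition of liabilities changes → 0.
Net: −786 − 586 + 0 + 0 = -$1372 million.

-$1372 million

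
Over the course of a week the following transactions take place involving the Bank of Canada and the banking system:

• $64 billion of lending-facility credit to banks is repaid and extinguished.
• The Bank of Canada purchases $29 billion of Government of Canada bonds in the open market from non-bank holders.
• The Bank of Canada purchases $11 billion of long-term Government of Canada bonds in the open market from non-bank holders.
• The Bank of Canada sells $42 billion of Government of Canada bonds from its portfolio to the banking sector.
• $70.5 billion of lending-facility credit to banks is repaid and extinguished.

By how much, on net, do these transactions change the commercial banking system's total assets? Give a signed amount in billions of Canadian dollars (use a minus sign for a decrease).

-$94.5 billion

Discount-window repayment $64 billion: bank balance sheets shrink → −$64B.
Asset purchase (from non-banks) $29 billion: bank balance sheets expand → +$29B.
Asset purchase (from non-banks) $11 billion: bank balance sheets expand → +$11B.
OMO sale (to banks) $42 billion: just an asset swap on bank balance sheets → 0.
Discount-window repayment $70.5 billion: bank balance sheets shrink → −$70.5B.
Net: −64 + 29 + 11 + 0 − 70.5 = -$94.5 billion.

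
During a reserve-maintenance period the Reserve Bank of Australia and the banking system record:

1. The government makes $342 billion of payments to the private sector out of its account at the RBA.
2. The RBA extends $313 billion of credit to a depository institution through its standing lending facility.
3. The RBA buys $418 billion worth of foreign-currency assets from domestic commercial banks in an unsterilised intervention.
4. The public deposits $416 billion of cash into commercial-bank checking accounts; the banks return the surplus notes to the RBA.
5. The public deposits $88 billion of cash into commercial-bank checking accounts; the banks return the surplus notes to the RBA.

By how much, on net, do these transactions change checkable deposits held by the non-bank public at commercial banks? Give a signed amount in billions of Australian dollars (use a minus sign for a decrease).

RBA balance sheet:
  Assets:      Loans to banks +$313B, Foreign assets +$418B
  Liabilities: Bank reserves +$1577B, Currency in circulation −$504B, Government deposits −$342B
Commercial banking system:
  Assets:      Reserves at CB +$1577B, Foreign assets −$418B
  Liabilities: Checkable deposits +$846B, Borrowings from CB +$313B
So the change in checkable deposits held by the non-bank public at commercial banks is +$846 billion.

+$846 billion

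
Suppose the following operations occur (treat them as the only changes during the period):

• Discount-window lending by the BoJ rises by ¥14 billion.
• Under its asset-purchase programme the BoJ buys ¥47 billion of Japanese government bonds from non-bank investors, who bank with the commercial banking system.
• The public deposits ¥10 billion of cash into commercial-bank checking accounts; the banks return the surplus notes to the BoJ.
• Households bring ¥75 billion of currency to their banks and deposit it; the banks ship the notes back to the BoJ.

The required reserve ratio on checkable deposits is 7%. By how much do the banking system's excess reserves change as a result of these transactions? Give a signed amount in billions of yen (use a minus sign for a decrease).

+¥136.76 billion

Discount-window loan ¥14 billion: reserves +¥14B, deposits 0.
Asset purchase (from non-banks) ¥47 billion: reserves +¥47B, deposits +¥47B.
Currency deposit ¥10 billion: reserves +¥10B, deposits +¥10B.
Currency deposit ¥75 billion: reserves +¥75B, deposits +¥75B.
Totals: Δreserves = +¥146B, Δdeposits = +¥132B.
Δrequired reserves = 7% × +¥132B = +¥9.24B.
Δexcess reserves = Δreserves − Δrequired = +¥146B − (+¥9.24B) = +¥136.76 billion.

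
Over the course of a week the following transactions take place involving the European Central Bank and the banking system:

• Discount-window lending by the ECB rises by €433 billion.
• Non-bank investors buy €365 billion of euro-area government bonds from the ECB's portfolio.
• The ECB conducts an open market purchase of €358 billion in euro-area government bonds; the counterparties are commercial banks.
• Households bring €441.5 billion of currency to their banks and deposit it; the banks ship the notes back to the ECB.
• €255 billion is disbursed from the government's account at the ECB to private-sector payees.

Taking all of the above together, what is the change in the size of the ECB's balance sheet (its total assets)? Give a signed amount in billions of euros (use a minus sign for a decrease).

+€426 billion

ECB balance sheet:
  Assets:      Securities −€7B, Loans to banks +€433B
  Liabilities: Bank reserves +€1122.5B, Currency in circulation −€441.5B, Government deposits −€255B
Change in total ECB assets = +€426 billion.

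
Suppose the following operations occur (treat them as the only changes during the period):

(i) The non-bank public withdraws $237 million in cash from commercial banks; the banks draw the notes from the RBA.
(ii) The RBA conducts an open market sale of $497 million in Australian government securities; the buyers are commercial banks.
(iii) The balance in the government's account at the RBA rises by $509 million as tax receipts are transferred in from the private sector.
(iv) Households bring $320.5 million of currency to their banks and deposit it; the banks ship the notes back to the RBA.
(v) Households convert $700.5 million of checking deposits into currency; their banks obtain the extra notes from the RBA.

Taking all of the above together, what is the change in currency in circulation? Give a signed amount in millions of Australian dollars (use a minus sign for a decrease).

+$617 million

Currency withdrawal $237 million: notes leave the central bank → +$237M.
OMO sale (to banks) $497 million: no currency enters or leaves circulation → 0.
Government account inflow $509 million: no currency enters or leaves circulation → 0.
Currency deposit $320.5 million: notes return to the central bank → −$320.5M.
Currency withdrawal $700.5 million: notes leave the central bank → +$700.5M.
Net: 237 + 0 + 0 − 320.5 + 700.5 = +$617 million.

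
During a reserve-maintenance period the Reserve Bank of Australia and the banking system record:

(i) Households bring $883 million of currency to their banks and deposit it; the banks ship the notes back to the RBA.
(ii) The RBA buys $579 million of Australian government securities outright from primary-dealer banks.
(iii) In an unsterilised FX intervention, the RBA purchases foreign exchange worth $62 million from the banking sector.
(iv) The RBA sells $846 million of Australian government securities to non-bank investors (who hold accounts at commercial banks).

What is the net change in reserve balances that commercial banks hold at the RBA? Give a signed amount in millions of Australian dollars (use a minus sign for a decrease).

Currency deposit $883 million: returned notes are swapped for reserve credit → +$883M.
OMO purchase (from banks) $579 million: the RBA pays by crediting reserve accounts → +$579M.
FX purchase $62 million: the RBA pays by crediting reserve accounts → +$62M.
Asset sale (to non-banks) $846 million: the non-bank buyers' banks settle from reserves → −$846M.
Net: 883 + 579 + 62 − 846 = +$678 million.

+$678 million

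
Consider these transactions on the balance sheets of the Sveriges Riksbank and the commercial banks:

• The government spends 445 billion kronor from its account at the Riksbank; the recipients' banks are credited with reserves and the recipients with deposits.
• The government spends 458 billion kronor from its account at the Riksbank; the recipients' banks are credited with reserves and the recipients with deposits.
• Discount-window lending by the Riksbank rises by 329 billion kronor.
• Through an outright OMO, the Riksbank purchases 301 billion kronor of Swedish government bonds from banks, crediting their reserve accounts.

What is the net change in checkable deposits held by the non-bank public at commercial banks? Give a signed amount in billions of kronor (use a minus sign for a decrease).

Government spending 445 billion kronor: non-bank counterparties' bank balances rise → +445B.
Government spending 458 billion kronor: non-bank counterparties' bank balances rise → +458B.
Discount-window loan 329 billion kronor: the counterparty is a bank, so public deposits are unchanged → 0.
OMO purchase (from banks) 301 billion kronor: the counterparty is a bank, so public deposits are unchanged → 0.
Net: 445 + 458 + 0 + 0 = +903 billion.

+903 billion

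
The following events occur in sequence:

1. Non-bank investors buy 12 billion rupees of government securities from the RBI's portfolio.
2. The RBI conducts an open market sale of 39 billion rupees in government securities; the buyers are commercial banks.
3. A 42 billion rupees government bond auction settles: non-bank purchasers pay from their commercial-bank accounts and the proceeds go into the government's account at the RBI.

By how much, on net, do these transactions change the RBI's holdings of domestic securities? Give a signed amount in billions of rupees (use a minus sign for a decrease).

Asset sale (to non-banks) 12 billion rupees: securities removed from the RBI's portfolio → −12B.
OMO sale (to banks) 39 billion rupees: securities removed from the RBI's portfolio → −39B.
Government account inflow 42 billion rupees: the RBI's securities portfolio is untouched → 0.
Net: −12 − 39 + 0 = -51 billion.

-51 billion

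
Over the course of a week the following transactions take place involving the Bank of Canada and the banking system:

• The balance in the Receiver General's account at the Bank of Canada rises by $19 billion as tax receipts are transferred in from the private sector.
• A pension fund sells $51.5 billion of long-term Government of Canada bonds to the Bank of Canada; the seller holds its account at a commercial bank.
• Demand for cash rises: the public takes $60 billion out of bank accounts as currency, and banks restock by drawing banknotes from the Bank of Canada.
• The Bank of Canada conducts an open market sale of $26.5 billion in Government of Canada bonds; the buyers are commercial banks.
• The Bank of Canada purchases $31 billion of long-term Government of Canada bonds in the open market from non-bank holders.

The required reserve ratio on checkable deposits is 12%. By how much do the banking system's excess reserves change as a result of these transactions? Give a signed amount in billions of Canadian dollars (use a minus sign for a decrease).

-$23.42 billion

Government account inflow $19 billion: reserves −$19B, deposits −$19B.
Asset purchase (from non-banks) $51.5 billion: reserves +$51.5B, deposits +$51.5B.
Currency withdrawal $60 billion: reserves −$60B, deposits −$60B.
OMO sale (to banks) $26.5 billion: reserves −$26.5B, deposits 0.
Asset purchase (from non-banks) $31 billion: reserves +$31B, deposits +$31B.
Totals: Δreserves = −$23B, Δdeposits = +$3.5B.
Δrequired reserves = 12% × +$3.5B = +$0.42B.
Δexcess reserves = Δreserves − Δrequired = −$23B − (+$0.42B) = -$23.42 billion.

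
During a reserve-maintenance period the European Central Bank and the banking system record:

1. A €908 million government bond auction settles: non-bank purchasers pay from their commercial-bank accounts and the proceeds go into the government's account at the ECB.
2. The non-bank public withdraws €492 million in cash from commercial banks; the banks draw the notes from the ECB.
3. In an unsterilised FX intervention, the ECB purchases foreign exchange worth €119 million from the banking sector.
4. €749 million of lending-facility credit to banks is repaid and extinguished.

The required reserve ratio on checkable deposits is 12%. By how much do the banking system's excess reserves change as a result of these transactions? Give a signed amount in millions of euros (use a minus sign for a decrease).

-€1862 million

Government account inflow €908 million: reserves −€908M, deposits −€908M.
Currency withdrawal €492 million: reserves −€492M, deposits −€492M.
FX purchase €119 million: reserves +€119M, deposits 0.
Discount-window repayment €749 million: reserves −€749M, deposits 0.
Totals: Δreserves = −€2030M, Δdeposits = −€1400M.
Δrequired reserves = 12% × −€1400M = −€168M.
Δexcess reserves = Δreserves − Δrequired = −€2030M − (−€168M) = -€1862 million.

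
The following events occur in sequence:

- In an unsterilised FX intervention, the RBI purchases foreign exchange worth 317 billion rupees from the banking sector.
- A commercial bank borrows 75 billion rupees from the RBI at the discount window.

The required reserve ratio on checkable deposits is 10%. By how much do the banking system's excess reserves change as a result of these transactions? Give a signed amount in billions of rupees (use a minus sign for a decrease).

+392 billion

FX purchase 317 billion rupees: reserves +317B, deposits 0.
Discount-window loan 75 billion rupees: reserves +75B, deposits 0.
Totals: Δreserves = +392B, Δdeposits = 0.
Δrequired reserves = 10% × 0 = 0.
Δexcess reserves = Δreserves − Δrequired = +392B − (0) = +392 billion.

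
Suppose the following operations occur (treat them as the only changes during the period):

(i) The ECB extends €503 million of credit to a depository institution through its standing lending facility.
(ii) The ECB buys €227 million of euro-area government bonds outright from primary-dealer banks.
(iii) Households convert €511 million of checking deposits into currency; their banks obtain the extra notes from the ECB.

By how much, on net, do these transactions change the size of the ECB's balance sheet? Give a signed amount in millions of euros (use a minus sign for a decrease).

Discount-window loan €503 million: an ECB asset is acquired → +€503M.
OMO purchase (from banks) €227 million: an ECB asset is acquired → +€227M.
Currency withdrawal €511 million: only the composition of liabilities changes → 0.
Net: 503 + 227 + 0 = +€730 million.

+€730 million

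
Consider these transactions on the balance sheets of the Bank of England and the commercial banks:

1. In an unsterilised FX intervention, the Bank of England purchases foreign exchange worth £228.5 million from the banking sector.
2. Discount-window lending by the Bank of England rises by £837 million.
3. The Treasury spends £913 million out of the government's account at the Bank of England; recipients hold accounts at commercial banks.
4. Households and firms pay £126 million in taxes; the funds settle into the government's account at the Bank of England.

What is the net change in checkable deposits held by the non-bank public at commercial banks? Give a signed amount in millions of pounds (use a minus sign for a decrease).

+£787 million

FX purchase £228.5 million: the counterparty is a bank, so public deposits are unchanged → 0.
Discount-window loan £837 million: the counterparty is a bank, so public deposits are unchanged → 0.
Government spending £913 million: non-bank counterparties' bank balances rise → +£913M.
Government account inflow £126 million: non-bank counterparties' bank balances fall → −£126M.
Net: 0 + 0 + 913 − 126 = +£787 million.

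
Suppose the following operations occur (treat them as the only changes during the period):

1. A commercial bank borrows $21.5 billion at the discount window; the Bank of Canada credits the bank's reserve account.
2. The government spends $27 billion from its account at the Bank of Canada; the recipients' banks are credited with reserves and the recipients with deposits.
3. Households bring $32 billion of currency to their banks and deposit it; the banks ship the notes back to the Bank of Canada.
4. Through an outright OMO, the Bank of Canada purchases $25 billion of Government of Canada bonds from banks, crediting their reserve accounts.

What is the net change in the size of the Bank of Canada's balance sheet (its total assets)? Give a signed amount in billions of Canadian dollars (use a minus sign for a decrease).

Discount-window loan $21.5 billion: a Bank of Canada asset is acquired → +$21.5B.
Government spending $27 billion: only the composition of liabilities changes → 0.
Currency deposit $32 billion: only the composition of liabilities changes → 0.
OMO purchase (from banks) $25 billion: a Bank of Canada asset is acquired → +$25B.
Net: 21.5 + 0 + 0 + 25 = +$46.5 billion.

+$46.5 billion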